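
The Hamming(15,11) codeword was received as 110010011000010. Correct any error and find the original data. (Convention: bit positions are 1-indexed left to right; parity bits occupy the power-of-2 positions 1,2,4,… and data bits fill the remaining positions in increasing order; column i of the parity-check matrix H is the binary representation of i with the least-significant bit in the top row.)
Syndrome s = H · r^T (mod 2), r = 110010011000010:
  s[0] = (101010101010101)·(110010011000010) mod 2 = 1+0+0+0+1+0+0+0+1+0+0+0+0+0+0 mod 2 = 1
  s[1] = (011001100110011)·(110010011000010) mod 2 = 0+1+0+0+0+0+0+0+0+0+0+0+0+1+0 mod 2 = 0
  s[2] = (000111100001111)·(110010011000010) mod 2 = 0+0+0+0+1+0+0+0+0+0+0+0+0+1+0 mod 2 = 0
  s[3] = (000000011111111)·(110010011000010) mod 2 = 0+0+0+0+0+0+0+1+1+0+0+0+0+1+0 mod 2 = 1
Syndrome = 1001
Column 9 of H equals this syndrome → error at bit 9 (1-indexed).
Flip bit 9: 110010011000010 → 110010010000010
Extract data bits at positions {3,5,6,7,9,10,11,12,13,14,15}: 01000000010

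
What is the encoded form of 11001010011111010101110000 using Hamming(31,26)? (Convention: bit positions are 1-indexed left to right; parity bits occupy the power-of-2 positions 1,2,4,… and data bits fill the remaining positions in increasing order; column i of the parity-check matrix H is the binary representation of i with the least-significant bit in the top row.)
Codeword c = d · G (mod 2), d = 11001010011111010101110000:
  c[0] = d·G[:,0] = (11001010011111010101110000)·(11011010101101010101010101) mod 2 = 1+1+0+0+1+0+1+0+0+0+1+1+0+1+0+1+0+1+0+1+0+1+0+0+0+0 mod 2 = 1
  c[1] = d·G[:,1] = (11001010011111010101110000)·(10110110011011001100110011) mod 2 = 1+0+0+0+0+0+1+0+0+1+1+0+1+1+0+0+0+1+0+0+1+1+0+0+0+0 mod 2 = 1
  c[2] = d·G[:,2] = (11001010011111010101110000)·(10000000000000000000000000) mod 2 = 1+0+0+0+0+0+0+0+0+0+0+0+0+0+0+0+0+0+0+0+0+0+0+0+0+0 mod 2 = 1
  c[3] = d·G[:,3] = (11001010011111010101110000)·(01110001111000111100001111) mod 2 = 0+1+0+0+0+0+0+0+0+1+1+0+0+0+0+1+0+1+0+0+0+0+0+0+0+0 mod 2 = 1
  c[4] = d·G[:,4] = (11001010011111010101110000)·(01000000000000000000000000) mod 2 = 0+1+0+0+0+0+0+0+0+0+0+0+0+0+0+0+0+0+0+0+0+0+0+0+0+0 mod 2 = 1
  c[5] = d·G[:,5] = (11001010011111010101110000)·(00100000000000000000000000) mod 2 = 0+0+0+0+0+0+0+0+0+0+0+0+0+0+0+0+0+0+0+0+0+0+0+0+0+0 mod 2 = 0
  c[6] = d·G[:,6] = (11001010011111010101110000)·(00010000000000000000000000) mod 2 = 0+0+0+0+0+0+0+0+0+0+0+0+0+0+0+0+0+0+0+0+0+0+0+0+0+0 mod 2 = 0
  c[7] = d·G[:,7] = (11001010011111010101110000)·(00001111111000000011111111) mod 2 = 0+0+0+0+1+0+1+0+0+1+1+0+0+0+0+0+0+0+0+1+1+1+0+0+0+0 mod 2 = 1
  c[8] = d·G[:,8] = (11001010011111010101110000)·(00001000000000000000000000) mod 2 = 0+0+0+0+1+0+0+0+0+0+0+0+0+0+0+0+0+0+0+0+0+0+0+0+0+0 mod 2 = 1
  c[9] = d·G[:,9] = (11001010011111010101110000)·(00000100000000000000000000) mod 2 = 0+0+0+0+0+0+0+0+0+0+0+0+0+0+0+0+0+0+0+0+0+0+0+0+0+0 mod 2 = 0
  c[10] = d·G[:,10] = (11001010011111010101110000)·(00000010000000000000000000) mod 2 = 0+0+0+0+0+0+1+0+0+0+0+0+0+0+0+0+0+0+0+0+0+0+0+0+0+0 mod 2 = 1
  c[11] = d·G[:,11] = (11001010011111010101110000)·(00000001000000000000000000) mod 2 = 0+0+0+0+0+0+0+0+0+0+0+0+0+0+0+0+0+0+0+0+0+0+0+0+0+0 mod 2 = 0
  c[12] = d·G[:,12] = (11001010011111010101110000)·(00000000100000000000000000) mod 2 = 0+0+0+0+0+0+0+0+0+0+0+0+0+0+0+0+0+0+0+0+0+0+0+0+0+0 mod 2 = 0
  c[13] = d·G[:,13] = (11001010011111010101110000)·(00000000010000000000000000) mod 2 = 0+0+0+0+0+0+0+0+0+1+0+0+0+0+0+0+0+0+0+0+0+0+0+0+0+0 mod 2 = 1
  c[14] = d·G[:,14] = (11001010011111010101110000)·(00000000001000000000000000) mod 2 = 0+0+0+0+0+0+0+0+0+0+1+0+0+0+0+0+0+0+0+0+0+0+0+0+0+0 mod 2 = 1
  c[15] = d·G[:,15] = (11001010011111010101110000)·(00000000000111111111111111) mod 2 = 0+0+0+0+0+0+0+0+0+0+0+1+1+1+0+1+0+1+0+1+1+1+0+0+0+0 mod 2 = 0
  c[16] = d·G[:,16] = (11001010011111010101110000)·(00000000000100000000000000) mod 2 = 0+0+0+0+0+0+0+0+0+0+0+1+0+0+0+0+0+0+0+0+0+0+0+0+0+0 mod 2 = 1
  c[17] = d·G[:,17] = (11001010011111010101110000)·(00000000000010000000000000) mod 2 = 0+0+0+0+0+0+0+0+0+0+0+0+1+0+0+0+0+0+0+0+0+0+0+0+0+0 mod 2 = 1
  c[18] = d·G[:,18] = (11001010011111010101110000)·(00000000000001000000000000) mod 2 = 0+0+0+0+0+0+0+0+0+0+0+0+0+1+0+0+0+0+0+0+0+0+0+0+0+0 mod 2 = 1
  c[19] = d·G[:,19] = (11001010011111010101110000)·(00000000000000100000000000) mod 2 = 0+0+0+0+0+0+0+0+0+0+0+0+0+0+0+0+0+0+0+0+0+0+0+0+0+0 mod 2 = 0
  c[20] = d·G[:,20] = (11001010011111010101110000)·(00000000000000010000000000) mod 2 = 0+0+0+0+0+0+0+0+0+0+0+0+0+0+0+1+0+0+0+0+0+0+0+0+0+0 mod 2 = 1
  c[21] = d·G[:,21] = (11001010011111010101110000)·(00000000000000001000000000) mod 2 = 0+0+0+0+0+0+0+0+0+0+0+0+0+0+0+0+0+0+0+0+0+0+0+0+0+0 mod 2 = 0
  c[22] = d·G[:,22] = (11001010011111010101110000)·(00000000000000000100000000) mod 2 = 0+0+0+0+0+0+0+0+0+0+0+0+0+0+0+0+0+1+0+0+0+0+0+0+0+0 mod 2 = 1
  c[23] = d·G[:,23] = (11001010011111010101110000)·(00000000000000000010000000) mod 2 = 0+0+0+0+0+0+0+0+0+0+0+0+0+0+0+0+0+0+0+0+0+0+0+0+0+0 mod 2 = 0
  c[24] = d·G[:,24] = (11001010011111010101110000)·(00000000000000000001000000) mod 2 = 0+0+0+0+0+0+0+0+0+0+0+0+0+0+0+0+0+0+0+1+0+0+0+0+0+0 mod 2 = 1
  c[25] = d·G[:,25] = (11001010011111010101110000)·(00000000000000000000100000) mod 2 = 0+0+0+0+0+0+0+0+0+0+0+0+0+0+0+0+0+0+0+0+1+0+0+0+0+0 mod 2 = 1
  c[26] = d·G[:,26] = (11001010011111010101110000)·(00000000000000000000010000) mod 2 = 0+0+0+0+0+0+0+0+0+0+0+0+0+0+0+0+0+0+0+0+0+1+0+0+0+0 mod 2 = 1
  c[27] = d·G[:,27] = (11001010011111010101110000)·(00000000000000000000001000) mod 2 = 0+0+0+0+0+0+0+0+0+0+0+0+0+0+0+0+0+0+0+0+0+0+0+0+0+0 mod 2 = 0
  c[28] = d·G[:,28] = (11001010011111010101110000)·(00000000000000000000000100) mod 2 = 0+0+0+0+0+0+0+0+0+0+0+0+0+0+0+0+0+0+0+0+0+0+0+0+0+0 mod 2 = 0
  c[29] = d·G[:,29] = (11001010011111010101110000)·(00000000000000000000000010) mod 2 = 0+0+0+0+0+0+0+0+0+0+0+0+0+0+0+0+0+0+0+0+0+0+0+0+0+0 mod 2 = 0
  c[30] = d·G[:,30] = (11001010011111010101110000)·(00000000000000000000000001) mod 2 = 0+0+0+0+0+0+0+0+0+0+0+0+0+0+0+0+0+0+0+0+0+0+0+0+0+0 mod 2 = 0
Codeword = 1111100110100110111010101110000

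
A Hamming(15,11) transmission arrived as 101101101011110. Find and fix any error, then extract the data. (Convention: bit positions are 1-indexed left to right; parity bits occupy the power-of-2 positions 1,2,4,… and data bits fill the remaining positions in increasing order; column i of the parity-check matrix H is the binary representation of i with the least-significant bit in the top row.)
Syndrome s = H · r^T (mod 2), r = 101101101011110:
  s[0] = (101010101010101)·(101101101011110) mod 2 = 1+0+1+0+0+0+1+0+1+0+1+0+1+0+0 mod 2 = 0
  s[1] = (011001100110011)·(101101101011110) mod 2 = 0+0+1+0+0+1+1+0+0+0+1+0+0+1+0 mod 2 = 1
  s[2] = (000111100001111)·(101101101011110) mod 2 = 0+0+0+1+0+1+1+0+0+0+0+1+1+1+0 mod 2 = 0
  s[3] = (000000011111111)·(101101101011110) mod 2 = 0+0+0+0+0+0+0+0+1+0+1+1+1+1+0 mod 2 = 1
Syndrome = 0101
Column 10 of H equals this syndrome → error at bit 10 (1-indexed).
Flip bit 10: 101101101011110 → 101101101111110
Extract data bits at positions {3,5,6,7,9,10,11,12,13,14,15}: 10111111110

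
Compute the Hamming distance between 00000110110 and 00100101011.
XOR = 00100011101, count of 1s = 5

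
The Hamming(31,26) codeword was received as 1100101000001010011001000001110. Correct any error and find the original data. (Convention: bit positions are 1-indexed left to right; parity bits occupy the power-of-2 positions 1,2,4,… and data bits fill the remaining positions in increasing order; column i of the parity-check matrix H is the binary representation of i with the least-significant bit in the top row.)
Syndrome s = H · r^T (mod 2), r = 1100101000001010011001000001110:
  s[0] = (1010101010101010101010101010101)·(1100101000001010011001000001110) mod 2 = 1+0+0+0+1+0+1+0+0+0+0+0+1+0+1+0+0+0+1+0+0+0+0+0+0+0+0+0+1+0+0 mod 2 = 1
  s[1] = (0110011001100110011001100110011)·(1100101000001010011001000001110) mod 2 = 0+1+0+0+0+0+1+0+0+0+0+0+0+0+1+0+0+1+1+0+0+1+0+0+0+0+0+0+0+1+0 mod 2 = 1
  s[2] = (0001111000011110000111100001111)·(1100101000001010011001000001110) mod 2 = 0+0+0+0+1+0+1+0+0+0+0+0+1+0+1+0+0+0+0+0+0+1+0+0+0+0+0+1+1+1+0 mod 2 = 0
  s[3] = (0000000111111110000000011111111)·(1100101000001010011001000001110) mod 2 = 0+0+0+0+0+0+0+0+0+0+0+0+1+0+1+0+0+0+0+0+0+0+0+0+0+0+0+1+1+1+0 mod 2 = 1
  s[4] = (0000000000000001111111111111111)·(1100101000001010011001000001110) mod 2 = 0+0+0+0+0+0+0+0+0+0+0+0+0+0+0+0+0+1+1+0+0+1+0+0+0+0+0+1+1+1+0 mod 2 = 0
Syndrome = 11010
Column 11 of H equals this syndrome → error at bit 11 (1-indexed).
Flip bit 11: 1100101000001010011001000001110 → 1100101000101010011001000001110
Extract data bits at positions {3,5,6,7,9,10,11,12,13,14,15,17,18,19,20,21,22,23,24,25,26,27,28,29,30,31}: 01010010101011001000001110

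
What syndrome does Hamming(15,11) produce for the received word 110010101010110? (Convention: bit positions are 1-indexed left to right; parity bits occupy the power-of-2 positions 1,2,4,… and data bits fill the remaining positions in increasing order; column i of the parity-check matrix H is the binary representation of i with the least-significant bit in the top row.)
Syndrome s = H · r^T (mod 2), r = 110010101010110:
  s[0] = (101010101010101)·(110010101010110) mod 2 = 1+0+0+0+1+0+1+0+1+0+1+0+1+0+0 mod 2 = 0
  s[1] = (011001100110011)·(110010101010110) mod 2 = 0+1+0+0+0+0+1+0+0+0+1+0+0+1+0 mod 2 = 0
  s[2] = (000111100001111)·(110010101010110) mod 2 = 0+0+0+0+1+0+1+0+0+0+0+0+1+1+0 mod 2 = 0
  s[3] = (000000011111111)·(110010101010110) mod 2 = 0+0+0+0+0+0+0+0+1+0+1+0+1+1+0 mod 2 = 0
Syndrome = 0000
s = 0: no error detected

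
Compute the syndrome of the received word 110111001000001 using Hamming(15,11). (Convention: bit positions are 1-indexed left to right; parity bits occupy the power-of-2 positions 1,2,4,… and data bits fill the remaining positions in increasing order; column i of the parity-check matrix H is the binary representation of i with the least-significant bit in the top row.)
Syndrome s = H · r^T (mod 2), r = 110111001000001:
  s[0] = (101010101010101)·(110111001000001) mod 2 = 1+0+0+0+1+0+0+0+1+0+0+0+0+0+1 mod 2 = 0
  s[1] = (011001100110011)·(110111001000001) mod 2 = 0+1+0+0+0+1+0+0+0+0+0+0+0+0+1 mod 2 = 1
  s[2] = (000111100001111)·(110111001000001) mod 2 = 0+0+0+1+1+1+0+0+0+0+0+0+0+0+1 mod 2 = 0
  s[3] = (000000011111111)·(110111001000001) mod 2 = 0+0+0+0+0+0+0+0+1+0+0+0+0+0+1 mod 2 = 0
Syndrome = 0100
Non-zero syndrome: error at position 2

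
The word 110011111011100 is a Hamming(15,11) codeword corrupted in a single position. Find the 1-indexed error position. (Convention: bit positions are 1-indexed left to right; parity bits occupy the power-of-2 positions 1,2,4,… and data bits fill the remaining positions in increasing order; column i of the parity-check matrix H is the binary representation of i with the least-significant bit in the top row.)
Syndrome s = H · r^T (mod 2), r = 110011111011100:
  s[0] = (101010101010101)·(110011111011100) mod 2 = 1+0+0+0+1+0+1+0+1+0+1+0+1+0+0 mod 2 = 0
  s[1] = (011001100110011)·(110011111011100) mod 2 = 0+1+0+0+0+1+1+0+0+0+1+0+0+0+0 mod 2 = 0
  s[2] = (000111100001111)·(110011111011100) mod 2 = 0+0+0+0+1+1+1+0+0+0+0+1+1+0+0 mod 2 = 1
  s[3] = (000000011111111)·(110011111011100) mod 2 = 0+0+0+0+0+0+0+1+1+0+1+1+1+0+0 mod 2 = 1
Syndrome = 0011
Column i of H is the binary representation of i, so the syndrome is the binary index of the flipped bit.
Read s = 0011 with s[0] as LSB: 0·2^0 + 0·2^1 + 1·2^2 + 1·2^3 = 12.
Error is at bit position 12.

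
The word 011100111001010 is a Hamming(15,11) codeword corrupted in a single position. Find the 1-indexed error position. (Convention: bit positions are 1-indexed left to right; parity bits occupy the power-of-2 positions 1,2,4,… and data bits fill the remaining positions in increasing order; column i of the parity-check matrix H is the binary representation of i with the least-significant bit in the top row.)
Syndrome s = H · r^T (mod 2), r = 011100111001010:
  s[0] = (101010101010101)·(011100111001010) mod 2 = 0+0+1+0+0+0+1+0+1+0+0+0+0+0+0 mod 2 = 1
  s[1] = (011001100110011)·(011100111001010) mod 2 = 0+1+1+0+0+0+1+0+0+0+0+0+0+1+0 mod 2 = 0
  s[2] = (000111100001111)·(011100111001010) mod 2 = 0+0+0+1+0+0+1+0+0+0+0+1+0+1+0 mod 2 = 0
  s[3] = (000000011111111)·(011100111001010) mod 2 = 0+0+0+0+0+0+0+1+1+0+0+1+0+1+0 mod 2 = 0
Syndrome = 1000
Column i of H is the binary representation of i, so the syndrome is the binary index of the flipped bit.
Read s = 1000 with s[0] as LSB: 1·2^0 + 0·2^1 + 0·2^2 + 0·2^3 = 1.
Error is at bit position 1.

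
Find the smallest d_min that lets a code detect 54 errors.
Detecting e errors requires d_min ≥ e + 1 = 54 + 1 = 55.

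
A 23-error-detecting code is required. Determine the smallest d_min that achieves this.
Detecting e errors requires d_min ≥ e + 1 = 23 + 1 = 24.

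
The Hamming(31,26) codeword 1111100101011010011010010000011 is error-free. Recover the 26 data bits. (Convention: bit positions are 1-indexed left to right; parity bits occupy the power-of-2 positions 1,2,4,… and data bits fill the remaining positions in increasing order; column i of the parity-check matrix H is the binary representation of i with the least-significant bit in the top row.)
Parity bits occupy power-of-2 positions; data bits are at positions {3,5,6,7,9,10,11,12,13,14,15,17,18,19,20,21,22,23,24,25,26,27,28,29,30,31} (1-indexed).
Extract: c[3]=1 c[5]=1 c[6]=0 c[7]=0 c[9]=0 c[10]=1 c[11]=0 c[12]=1 c[13]=1 c[14]=0 c[15]=1 c[17]=0 c[18]=1 c[19]=1 c[20]=0 c[21]=1 c[22]=0 c[23]=0 c[24]=1 c[25]=0 c[26]=0 c[27]=0 c[28]=0 c[29]=0 c[30]=1 c[31]=1
Data = 11000101101011010010000011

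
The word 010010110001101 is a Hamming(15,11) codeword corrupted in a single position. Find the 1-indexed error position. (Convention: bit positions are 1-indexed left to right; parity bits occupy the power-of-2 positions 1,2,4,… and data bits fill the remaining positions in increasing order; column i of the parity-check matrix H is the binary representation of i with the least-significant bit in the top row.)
Syndrome s = H · r^T (mod 2), r = 010010110001101:
  s[0] = (101010101010101)·(010010110001101) mod 2 = 0+0+0+0+1+0+1+0+0+0+0+0+1+0+1 mod 2 = 0
  s[1] = (011001100110011)·(010010110001101) mod 2 = 0+1+0+0+0+0+1+0+0+0+0+0+0+0+1 mod 2 = 1
  s[2] = (000111100001111)·(010010110001101) mod 2 = 0+0+0+0+1+0+1+0+0+0+0+1+1+0+1 mod 2 = 1
  s[3] = (000000011111111)·(010010110001101) mod 2 = 0+0+0+0+0+0+0+1+0+0+0+1+1+0+1 mod 2 = 0
Syndrome = 0110
Column i of H is the binary representation of i, so the syndrome is the binary index of the flipped bit.
Read s = 0110 with s[0] as LSB: 0·2^0 + 1·2^1 + 1·2^2 + 0·2^3 = 6.
Error is at bit position 6.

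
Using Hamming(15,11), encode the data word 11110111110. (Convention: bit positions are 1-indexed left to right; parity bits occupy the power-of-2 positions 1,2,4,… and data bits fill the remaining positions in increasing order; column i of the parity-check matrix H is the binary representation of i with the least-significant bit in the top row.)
Codeword c = d · G (mod 2), d = 11110111110:
  c[0] = d·G[:,0] = (11110111110)·(11011010101) mod 2 = 1+1+0+1+0+0+1+0+1+0+0 mod 2 = 1
  c[1] = d·G[:,1] = (11110111110)·(10110110011) mod 2 = 1+0+1+1+0+1+1+0+0+1+0 mod 2 = 0
  c[2] = d·G[:,2] = (11110111110)·(10000000000) mod 2 = 1+0+0+0+0+0+0+0+0+0+0 mod 2 = 1
  c[3] = d·G[:,3] = (11110111110)·(01110001111) mod 2 = 0+1+1+1+0+0+0+1+1+1+0 mod 2 = 0
  c[4] = d·G[:,4] = (11110111110)·(01000000000) mod 2 = 0+1+0+0+0+0+0+0+0+0+0 mod 2 = 1
  c[5] = d·G[:,5] = (11110111110)·(00100000000) mod 2 = 0+0+1+0+0+0+0+0+0+0+0 mod 2 = 1
  c[6] = d·G[:,6] = (11110111110)·(00010000000) mod 2 = 0+0+0+1+0+0+0+0+0+0+0 mod 2 = 1
  c[7] = d·G[:,7] = (11110111110)·(00001111111) mod 2 = 0+0+0+0+0+1+1+1+1+1+0 mod 2 = 1
  c[8] = d·G[:,8] = (11110111110)·(00001000000) mod 2 = 0+0+0+0+0+0+0+0+0+0+0 mod 2 = 0
  c[9] = d·G[:,9] = (11110111110)·(00000100000) mod 2 = 0+0+0+0+0+1+0+0+0+0+0 mod 2 = 1
  c[10] = d·G[:,10] = (11110111110)·(00000010000) mod 2 = 0+0+0+0+0+0+1+0+0+0+0 mod 2 = 1
  c[11] = d·G[:,11] = (11110111110)·(00000001000) mod 2 = 0+0+0+0+0+0+0+1+0+0+0 mod 2 = 1
  c[12] = d·G[:,12] = (11110111110)·(00000000100) mod 2 = 0+0+0+0+0+0+0+0+1+0+0 mod 2 = 1
  c[13] = d·G[:,13] = (11110111110)·(00000000010) mod 2 = 0+0+0+0+0+0+0+0+0+1+0 mod 2 = 1
  c[14] = d·G[:,14] = (11110111110)·(00000000001) mod 2 = 0+0+0+0+0+0+0+0+0+0+0 mod 2 = 0
Codeword = 101011110111110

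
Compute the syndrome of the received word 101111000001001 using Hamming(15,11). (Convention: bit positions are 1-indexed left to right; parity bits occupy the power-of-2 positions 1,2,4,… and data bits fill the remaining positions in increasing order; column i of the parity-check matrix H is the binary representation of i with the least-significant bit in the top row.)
Syndrome s = H · r^T (mod 2), r = 101111000001001:
  s[0] = (101010101010101)·(101111000001001) mod 2 = 1+0+1+0+1+0+0+0+0+0+0+0+0+0+1 mod 2 = 0
  s[1] = (011001100110011)·(101111000001001) mod 2 = 0+0+1+0+0+1+0+0+0+0+0+0+0+0+1 mod 2 = 1
  s[2] = (000111100001111)·(101111000001001) mod 2 = 0+0+0+1+1+1+0+0+0+0+0+1+0+0+1 mod 2 = 1
  s[3] = (000000011111111)·(101111000001001) mod 2 = 0+0+0+0+0+0+0+0+0+0+0+1+0+0+1 mod 2 = 0
Syndrome = 0110
Non-zero syndrome: error at position 6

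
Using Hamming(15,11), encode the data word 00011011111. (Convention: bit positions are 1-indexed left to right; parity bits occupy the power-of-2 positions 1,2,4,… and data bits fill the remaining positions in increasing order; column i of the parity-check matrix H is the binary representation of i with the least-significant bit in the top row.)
Codeword c = d · G (mod 2), d = 00011011111:
  c[0] = d·G[:,0] = (00011011111)·(11011010101) mod 2 = 0+0+0+1+1+0+1+0+1+0+1 mod 2 = 1
  c[1] = d·G[:,1] = (00011011111)·(10110110011) mod 2 = 0+0+0+1+0+0+1+0+0+1+1 mod 2 = 0
  c[2] = d·G[:,2] = (00011011111)·(10000000000) mod 2 = 0+0+0+0+0+0+0+0+0+0+0 mod 2 = 0
  c[3] = d·G[:,3] = (00011011111)·(01110001111) mod 2 = 0+0+0+1+0+0+0+1+1+1+1 mod 2 = 1
  c[4] = d·G[:,4] = (00011011111)·(01000000000) mod 2 = 0+0+0+0+0+0+0+0+0+0+0 mod 2 = 0
  c[5] = d·G[:,5] = (00011011111)·(00100000000) mod 2 = 0+0+0+0+0+0+0+0+0+0+0 mod 2 = 0
  c[6] = d·G[:,6] = (00011011111)·(00010000000) mod 2 = 0+0+0+1+0+0+0+0+0+0+0 mod 2 = 1
  c[7] = d·G[:,7] = (00011011111)·(00001111111) mod 2 = 0+0+0+0+1+0+1+1+1+1+1 mod 2 = 0
  c[8] = d·G[:,8] = (00011011111)·(00001000000) mod 2 = 0+0+0+0+1+0+0+0+0+0+0 mod 2 = 1
  c[9] = d·G[:,9] = (00011011111)·(00000100000) mod 2 = 0+0+0+0+0+0+0+0+0+0+0 mod 2 = 0
  c[10] = d·G[:,10] = (00011011111)·(00000010000) mod 2 = 0+0+0+0+0+0+1+0+0+0+0 mod 2 = 1
  c[11] = d·G[:,11] = (00011011111)·(00000001000) mod 2 = 0+0+0+0+0+0+0+1+0+0+0 mod 2 = 1
  c[12] = d·G[:,12] = (00011011111)·(00000000100) mod 2 = 0+0+0+0+0+0+0+0+1+0+0 mod 2 = 1
  c[13] = d·G[:,13] = (00011011111)·(00000000010) mod 2 = 0+0+0+0+0+0+0+0+0+1+0 mod 2 = 1
  c[14] = d·G[:,14] = (00011011111)·(00000000001) mod 2 = 0+0+0+0+0+0+0+0+0+0+1 mod 2 = 1
Codeword = 100100101011111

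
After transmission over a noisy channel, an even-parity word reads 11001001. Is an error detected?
Sum of received bits: 1+1+0+0+1+0+0+1 = 4; 4 mod 2 = 0. Result is 0 → no error detected.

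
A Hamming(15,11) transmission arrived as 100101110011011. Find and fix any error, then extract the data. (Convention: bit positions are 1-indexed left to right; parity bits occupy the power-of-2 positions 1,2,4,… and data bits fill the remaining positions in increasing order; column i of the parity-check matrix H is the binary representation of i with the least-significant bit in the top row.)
Syndrome s = H · r^T (mod 2), r = 100101110011011:
  s[0] = (101010101010101)·(100101110011011) mod 2 = 1+0+0+0+0+0+1+0+0+0+1+0+0+0+1 mod 2 = 0
  s[1] = (011001100110011)·(100101110011011) mod 2 = 0+0+0+0+0+1+1+0+0+0+1+0+0+1+1 mod 2 = 1
  s[2] = (000111100001111)·(100101110011011) mod 2 = 0+0+0+1+0+1+1+0+0+0+0+1+0+1+1 mod 2 = 0
  s[3] = (000000011111111)·(100101110011011) mod 2 = 0+0+0+0+0+0+0+1+0+0+1+1+0+1+1 mod 2 = 1
Syndrome = 0101
Column 10 of H equals this syndrome → error at bit 10 (1-indexed).
Flip bit 10: 100101110011011 → 100101110111011
Extract data bits at positions {3,5,6,7,9,10,11,12,13,14,15}: 00110111011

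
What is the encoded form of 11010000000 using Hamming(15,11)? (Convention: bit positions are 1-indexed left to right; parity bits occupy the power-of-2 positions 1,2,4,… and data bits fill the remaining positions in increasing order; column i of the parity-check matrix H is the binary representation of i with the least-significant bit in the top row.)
Codeword c = d · G (mod 2), d = 11010000000:
  c[0] = d·G[:,0] = (11010000000)·(11011010101) mod 2 = 1+1+0+1+0+0+0+0+0+0+0 mod 2 = 1
  c[1] = d·G[:,1] = (11010000000)·(10110110011) mod 2 = 1+0+0+1+0+0+0+0+0+0+0 mod 2 = 0
  c[2] = d·G[:,2] = (11010000000)·(10000000000) mod 2 = 1+0+0+0+0+0+0+0+0+0+0 mod 2 = 1
  c[3] = d·G[:,3] = (11010000000)·(01110001111) mod 2 = 0+1+0+1+0+0+0+0+0+0+0 mod 2 = 0
  c[4] = d·G[:,4] = (11010000000)·(01000000000) mod 2 = 0+1+0+0+0+0+0+0+0+0+0 mod 2 = 1
  c[5] = d·G[:,5] = (11010000000)·(00100000000) mod 2 = 0+0+0+0+0+0+0+0+0+0+0 mod 2 = 0
  c[6] = d·G[:,6] = (11010000000)·(00010000000) mod 2 = 0+0+0+1+0+0+0+0+0+0+0 mod 2 = 1
  c[7] = d·G[:,7] = (11010000000)·(00001111111) mod 2 = 0+0+0+0+0+0+0+0+0+0+0 mod 2 = 0
  c[8] = d·G[:,8] = (11010000000)·(00001000000) mod 2 = 0+0+0+0+0+0+0+0+0+0+0 mod 2 = 0
  c[9] = d·G[:,9] = (11010000000)·(00000100000) mod 2 = 0+0+0+0+0+0+0+0+0+0+0 mod 2 = 0
  c[10] = d·G[:,10] = (11010000000)·(00000010000) mod 2 = 0+0+0+0+0+0+0+0+0+0+0 mod 2 = 0
  c[11] = d·G[:,11] = (11010000000)·(00000001000) mod 2 = 0+0+0+0+0+0+0+0+0+0+0 mod 2 = 0
  c[12] = d·G[:,12] = (11010000000)·(00000000100) mod 2 = 0+0+0+0+0+0+0+0+0+0+0 mod 2 = 0
  c[13] = d·G[:,13] = (11010000000)·(00000000010) mod 2 = 0+0+0+0+0+0+0+0+0+0+0 mod 2 = 0
  c[14] = d·G[:,14] = (11010000000)·(00000000001) mod 2 = 0+0+0+0+0+0+0+0+0+0+0 mod 2 = 0
Codeword = 101010100000000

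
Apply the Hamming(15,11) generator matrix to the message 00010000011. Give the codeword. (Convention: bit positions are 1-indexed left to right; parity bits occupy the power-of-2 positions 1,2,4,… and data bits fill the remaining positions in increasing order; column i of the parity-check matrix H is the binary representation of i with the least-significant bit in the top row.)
Codeword c = d · G (mod 2), d = 00010000011:
  c[0] = d·G[:,0] = (00010000011)·(11011010101) mod 2 = 0+0+0+1+0+0+0+0+0+0+1 mod 2 = 0
  c[1] = d·G[:,1] = (00010000011)·(10110110011) mod 2 = 0+0+0+1+0+0+0+0+0+1+1 mod 2 = 1
  c[2] = d·G[:,2] = (00010000011)·(10000000000) mod 2 = 0+0+0+0+0+0+0+0+0+0+0 mod 2 = 0
  c[3] = d·G[:,3] = (00010000011)·(01110001111) mod 2 = 0+0+0+1+0+0+0+0+0+1+1 mod 2 = 1
  c[4] = d·G[:,4] = (00010000011)·(01000000000) mod 2 = 0+0+0+0+0+0+0+0+0+0+0 mod 2 = 0
  c[5] = d·G[:,5] = (00010000011)·(00100000000) mod 2 = 0+0+0+0+0+0+0+0+0+0+0 mod 2 = 0
  c[6] = d·G[:,6] = (00010000011)·(00010000000) mod 2 = 0+0+0+1+0+0+0+0+0+0+0 mod 2 = 1
  c[7] = d·G[:,7] = (00010000011)·(00001111111) mod 2 = 0+0+0+0+0+0+0+0+0+1+1 mod 2 = 0
  c[8] = d·G[:,8] = (00010000011)·(00001000000) mod 2 = 0+0+0+0+0+0+0+0+0+0+0 mod 2 = 0
  c[9] = d·G[:,9] = (00010000011)·(00000100000) mod 2 = 0+0+0+0+0+0+0+0+0+0+0 mod 2 = 0
  c[10] = d·G[:,10] = (00010000011)·(00000010000) mod 2 = 0+0+0+0+0+0+0+0+0+0+0 mod 2 = 0
  c[11] = d·G[:,11] = (00010000011)·(00000001000) mod 2 = 0+0+0+0+0+0+0+0+0+0+0 mod 2 = 0
  c[12] = d·G[:,12] = (00010000011)·(00000000100) mod 2 = 0+0+0+0+0+0+0+0+0+0+0 mod 2 = 0
  c[13] = d·G[:,13] = (00010000011)·(00000000010) mod 2 = 0+0+0+0+0+0+0+0+0+1+0 mod 2 = 1
  c[14] = d·G[:,14] = (00010000011)·(00000000001) mod 2 = 0+0+0+0+0+0+0+0+0+0+1 mod 2 = 1
Codeword = 010100100000011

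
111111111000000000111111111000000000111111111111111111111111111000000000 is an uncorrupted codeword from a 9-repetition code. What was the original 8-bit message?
Split into 9-bit blocks: 111111111 000000000 111111111 000000000 111111111 111111111 111111111 000000000
Data = 10101110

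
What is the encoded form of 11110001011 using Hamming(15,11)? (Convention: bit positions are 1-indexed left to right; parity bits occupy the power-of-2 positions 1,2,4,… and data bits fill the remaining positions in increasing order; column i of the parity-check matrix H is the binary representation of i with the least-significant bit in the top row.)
Codeword c = d · G (mod 2), d = 11110001011:
  c[0] = d·G[:,0] = (11110001011)·(11011010101) mod 2 = 1+1+0+1+0+0+0+0+0+0+1 mod 2 = 0
  c[1] = d·G[:,1] = (11110001011)·(10110110011) mod 2 = 1+0+1+1+0+0+0+0+0+1+1 mod 2 = 1
  c[2] = d·G[:,2] = (11110001011)·(10000000000) mod 2 = 1+0+0+0+0+0+0+0+0+0+0 mod 2 = 1
  c[3] = d·G[:,3] = (11110001011)·(01110001111) mod 2 = 0+1+1+1+0+0+0+1+0+1+1 mod 2 = 0
  c[4] = d·G[:,4] = (11110001011)·(01000000000) mod 2 = 0+1+0+0+0+0+0+0+0+0+0 mod 2 = 1
  c[5] = d·G[:,5] = (11110001011)·(00100000000) mod 2 = 0+0+1+0+0+0+0+0+0+0+0 mod 2 = 1
  c[6] = d·G[:,6] = (11110001011)·(00010000000) mod 2 = 0+0+0+1+0+0+0+0+0+0+0 mod 2 = 1
  c[7] = d·G[:,7] = (11110001011)·(00001111111) mod 2 = 0+0+0+0+0+0+0+1+0+1+1 mod 2 = 1
  c[8] = d·G[:,8] = (11110001011)·(00001000000) mod 2 = 0+0+0+0+0+0+0+0+0+0+0 mod 2 = 0
  c[9] = d·G[:,9] = (11110001011)·(00000100000) mod 2 = 0+0+0+0+0+0+0+0+0+0+0 mod 2 = 0
  c[10] = d·G[:,10] = (11110001011)·(00000010000) mod 2 = 0+0+0+0+0+0+0+0+0+0+0 mod 2 = 0
  c[11] = d·G[:,11] = (11110001011)·(00000001000) mod 2 = 0+0+0+0+0+0+0+1+0+0+0 mod 2 = 1
  c[12] = d·G[:,12] = (11110001011)·(00000000100) mod 2 = 0+0+0+0+0+0+0+0+0+0+0 mod 2 = 0
  c[13] = d·G[:,13] = (11110001011)·(00000000010) mod 2 = 0+0+0+0+0+0+0+0+0+1+0 mod 2 = 1
  c[14] = d·G[:,14] = (11110001011)·(00000000001) mod 2 = 0+0+0+0+0+0+0+0+0+0+1 mod 2 = 1
Codeword = 011011110001011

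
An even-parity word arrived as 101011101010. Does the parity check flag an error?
Sum of received bits: 1+0+1+0+1+1+1+0+1+0+1+0 = 7; 7 mod 2 = 1. Result is 1 ≠ 0 → error detected.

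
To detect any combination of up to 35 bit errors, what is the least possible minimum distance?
Detecting e errors requires d_min ≥ e + 1 = 35 + 1 = 36.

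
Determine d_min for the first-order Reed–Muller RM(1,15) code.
d_min = 16384 (RM(1,15) has length 32768 and minimum distance 2^(m−1) = 16384).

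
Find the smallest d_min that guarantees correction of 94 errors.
Correcting t errors requires d_min ≥ 2t + 1 = 2·94 + 1 = 189.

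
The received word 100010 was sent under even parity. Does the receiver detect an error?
Sum of received bits: 1+0+0+0+1+0 = 2; 2 mod 2 = 0. Result is 0 → no error detected.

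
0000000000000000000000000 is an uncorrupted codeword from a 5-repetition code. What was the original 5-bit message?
Split into 5-bit blocks: 00000 00000 00000 00000 00000
Data = 00000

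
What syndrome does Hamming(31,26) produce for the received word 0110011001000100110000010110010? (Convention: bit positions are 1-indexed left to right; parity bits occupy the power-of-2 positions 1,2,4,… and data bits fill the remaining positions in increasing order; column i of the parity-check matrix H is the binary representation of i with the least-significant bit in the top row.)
Syndrome s = H · r^T (mod 2), r = 0110011001000100110000010110010:
  s[0] = (1010101010101010101010101010101)·(0110011001000100110000010110010) mod 2 = 0+0+1+0+0+0+1+0+0+0+0+0+0+0+0+0+1+0+0+0+0+0+0+0+0+0+1+0+0+0+0 mod 2 = 0
  s[1] = (0110011001100110011001100110011)·(0110011001000100110000010110010) mod 2 = 0+1+1+0+0+1+1+0+0+1+0+0+0+1+0+0+0+1+0+0+0+0+0+0+0+1+1+0+0+1+0 mod 2 = 0
  s[2] = (0001111000011110000111100001111)·(0110011001000100110000010110010) mod 2 = 0+0+0+0+0+1+1+0+0+0+0+0+0+1+0+0+0+0+0+0+0+0+0+0+0+0+0+0+0+1+0 mod 2 = 0
  s[3] = (0000000111111110000000011111111)·(0110011001000100110000010110010) mod 2 = 0+0+0+0+0+0+0+0+0+1+0+0+0+1+0+0+0+0+0+0+0+0+0+1+0+1+1+0+0+1+0 mod 2 = 0
  s[4] = (0000000000000001111111111111111)·(0110011001000100110000010110010) mod 2 = 0+0+0+0+0+0+0+0+0+0+0+0+0+0+0+0+1+1+0+0+0+0+0+1+0+1+1+0+0+1+0 mod 2 = 0
Syndrome = 00000
s = 0: no error detected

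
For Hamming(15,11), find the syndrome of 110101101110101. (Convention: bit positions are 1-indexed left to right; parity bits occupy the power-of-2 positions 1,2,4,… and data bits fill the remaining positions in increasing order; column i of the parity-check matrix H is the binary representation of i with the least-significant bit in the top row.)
Syndrome s = H · r^T (mod 2), r = 110101101110101:
  s[0] = (101010101010101)·(110101101110101) mod 2 = 1+0+0+0+0+0+1+0+1+0+1+0+1+0+1 mod 2 = 0
  s[1] = (011001100110011)·(110101101110101) mod 2 = 0+1+0+0+0+1+1+0+0+1+1+0+0+0+1 mod 2 = 0
  s[2] = (000111100001111)·(110101101110101) mod 2 = 0+0+0+1+0+1+1+0+0+0+0+0+1+0+1 mod 2 = 1
  s[3] = (000000011111111)·(110101101110101) mod 2 = 0+0+0+0+0+0+0+0+1+1+1+0+1+0+1 mod 2 = 1
Syndrome = 0011
Non-zero syndrome: error at position 12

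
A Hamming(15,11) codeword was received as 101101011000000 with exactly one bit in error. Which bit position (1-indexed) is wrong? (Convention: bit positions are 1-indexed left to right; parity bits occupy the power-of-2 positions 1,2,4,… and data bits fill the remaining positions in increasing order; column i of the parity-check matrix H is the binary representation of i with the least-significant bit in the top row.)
Syndrome s = H · r^T (mod 2), r = 101101011000000:
  s[0] = (101010101010101)·(101101011000000) mod 2 = 1+0+1+0+0+0+0+0+1+0+0+0+0+0+0 mod 2 = 1
  s[1] = (011001100110011)·(101101011000000) mod 2 = 0+0+1+0+0+1+0+0+0+0+0+0+0+0+0 mod 2 = 0
  s[2] = (000111100001111)·(101101011000000) mod 2 = 0+0+0+1+0+1+0+0+0+0+0+0+0+0+0 mod 2 = 0
  s[3] = (000000011111111)·(101101011000000) mod 2 = 0+0+0+0+0+0+0+1+1+0+0+0+0+0+0 mod 2 = 0
Syndrome = 1000
Column i of H is the binary representation of i, so the syndrome is the binary index of the flipped bit.
Read s = 1000 with s[0] as LSB: 1·2^0 + 0·2^1 + 0·2^2 + 0·2^3 = 1.
Error is at bit position 1.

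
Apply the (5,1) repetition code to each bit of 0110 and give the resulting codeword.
Repeat each bit 5× and concatenate:
0→00000  1→11111  1→11111  0→00000
Codeword = 00000111111111100000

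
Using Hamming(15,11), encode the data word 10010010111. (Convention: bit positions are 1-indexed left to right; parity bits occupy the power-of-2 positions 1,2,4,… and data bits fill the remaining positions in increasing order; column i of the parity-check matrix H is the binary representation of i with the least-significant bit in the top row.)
Codeword c = d · G (mod 2), d = 10010010111:
  c[0] = d·G[:,0] = (10010010111)·(11011010101) mod 2 = 1+0+0+1+0+0+1+0+1+0+1 mod 2 = 1
  c[1] = d·G[:,1] = (10010010111)·(10110110011) mod 2 = 1+0+0+1+0+0+1+0+0+1+1 mod 2 = 1
  c[2] = d·G[:,2] = (10010010111)·(10000000000) mod 2 = 1+0+0+0+0+0+0+0+0+0+0 mod 2 = 1
  c[3] = d·G[:,3] = (10010010111)·(01110001111) mod 2 = 0+0+0+1+0+0+0+0+1+1+1 mod 2 = 0
  c[4] = d·G[:,4] = (10010010111)·(01000000000) mod 2 = 0+0+0+0+0+0+0+0+0+0+0 mod 2 = 0
  c[5] = d·G[:,5] = (10010010111)·(00100000000) mod 2 = 0+0+0+0+0+0+0+0+0+0+0 mod 2 = 0
  c[6] = d·G[:,6] = (10010010111)·(00010000000) mod 2 = 0+0+0+1+0+0+0+0+0+0+0 mod 2 = 1
  c[7] = d·G[:,7] = (10010010111)·(00001111111) mod 2 = 0+0+0+0+0+0+1+0+1+1+1 mod 2 = 0
  c[8] = d·G[:,8] = (10010010111)·(00001000000) mod 2 = 0+0+0+0+0+0+0+0+0+0+0 mod 2 = 0
  c[9] = d·G[:,9] = (10010010111)·(00000100000) mod 2 = 0+0+0+0+0+0+0+0+0+0+0 mod 2 = 0
  c[10] = d·G[:,10] = (10010010111)·(00000010000) mod 2 = 0+0+0+0+0+0+1+0+0+0+0 mod 2 = 1
  c[11] = d·G[:,11] = (10010010111)·(00000001000) mod 2 = 0+0+0+0+0+0+0+0+0+0+0 mod 2 = 0
  c[12] = d·G[:,12] = (10010010111)·(00000000100) mod 2 = 0+0+0+0+0+0+0+0+1+0+0 mod 2 = 1
  c[13] = d·G[:,13] = (10010010111)·(00000000010) mod 2 = 0+0+0+0+0+0+0+0+0+1+0 mod 2 = 1
  c[14] = d·G[:,14] = (10010010111)·(00000000001) mod 2 = 0+0+0+0+0+0+0+0+0+0+1 mod 2 = 1
Codeword = 111000100010111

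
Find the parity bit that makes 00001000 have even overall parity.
Sum of data bits: 0+0+0+0+1+0+0+0 = 1.
1 mod 2 = 1, so parity bit = 1.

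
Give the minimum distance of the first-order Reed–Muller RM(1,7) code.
d_min = 64 (RM(1,7) has length 128 and minimum distance 2^(m−1) = 64).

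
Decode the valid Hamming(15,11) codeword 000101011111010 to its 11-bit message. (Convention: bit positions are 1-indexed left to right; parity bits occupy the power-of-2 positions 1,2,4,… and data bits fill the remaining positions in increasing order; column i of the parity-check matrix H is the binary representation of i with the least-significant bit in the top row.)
Parity bits occupy power-of-2 positions; data bits are at positions {3,5,6,7,9,10,11,12,13,14,15} (1-indexed).
Extract: c[3]=0 c[5]=0 c[6]=1 c[7]=0 c[9]=1 c[10]=1 c[11]=1 c[12]=1 c[13]=0 c[14]=1 c[15]=0
Data = 00101111010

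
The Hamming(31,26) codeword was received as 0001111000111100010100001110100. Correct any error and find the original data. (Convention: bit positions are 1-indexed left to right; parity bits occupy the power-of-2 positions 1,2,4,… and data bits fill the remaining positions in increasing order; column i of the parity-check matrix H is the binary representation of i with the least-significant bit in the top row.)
Syndrome s = H · r^T (mod 2), r = 0001111000111100010100001110100:
  s[0] = (1010101010101010101010101010101)·(0001111000111100010100001110100) mod 2 = 0+0+0+0+1+0+1+0+0+0+1+0+1+0+0+0+0+0+0+0+0+0+0+0+1+0+1+0+1+0+0 mod 2 = 1
  s[1] = (0110011001100110011001100110011)·(0001111000111100010100001110100) mod 2 = 0+0+0+0+0+1+1+0+0+0+1+0+0+1+0+0+0+1+0+0+0+0+0+0+0+1+1+0+0+0+0 mod 2 = 1
  s[2] = (0001111000011110000111100001111)·(0001111000111100010100001110100) mod 2 = 0+0+0+1+1+1+1+0+0+0+0+1+1+1+0+0+0+0+0+1+0+0+0+0+0+0+0+0+1+0+0 mod 2 = 1
  s[3] = (0000000111111110000000011111111)·(0001111000111100010100001110100) mod 2 = 0+0+0+0+0+0+0+0+0+0+1+1+1+1+0+0+0+0+0+0+0+0+0+0+1+1+1+0+1+0+0 mod 2 = 0
  s[4] = (0000000000000001111111111111111)·(0001111000111100010100001110100) mod 2 = 0+0+0+0+0+0+0+0+0+0+0+0+0+0+0+0+0+1+0+1+0+0+0+0+1+1+1+0+1+0+0 mod 2 = 0
Syndrome = 11100
Column 7 of H equals this syndrome → error at bit 7 (1-indexed).
Flip bit 7: 0001111000111100010100001110100 → 0001110000111100010100001110100
Extract data bits at positions {3,5,6,7,9,10,11,12,13,14,15,17,18,19,20,21,22,23,24,25,26,27,28,29,30,31}: 01100011110010100001110100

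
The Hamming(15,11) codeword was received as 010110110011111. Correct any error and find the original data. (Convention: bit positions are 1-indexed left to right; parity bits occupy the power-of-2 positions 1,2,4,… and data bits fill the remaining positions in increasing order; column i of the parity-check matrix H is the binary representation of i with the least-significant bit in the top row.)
Syndrome s = H · r^T (mod 2), r = 010110110011111:
  s[0] = (101010101010101)·(010110110011111) mod 2 = 0+0+0+0+1+0+1+0+0+0+1+0+1+0+1 mod 2 = 1
  s[1] = (011001100110011)·(010110110011111) mod 2 = 0+1+0+0+0+0+1+0+0+0+1+0+0+1+1 mod 2 = 1
  s[2] = (000111100001111)·(010110110011111) mod 2 = 0+0+0+1+1+0+1+0+0+0+0+1+1+1+1 mod 2 = 1
  s[3] = (000000011111111)·(010110110011111) mod 2 = 0+0+0+0+0+0+0+1+0+0+1+1+1+1+1 mod 2 = 0
Syndrome = 1110
Column 7 of H equals this syndrome → error at bit 7 (1-indexed).
Flip bit 7: 010110110011111 → 010110010011111
Extract data bits at positions {3,5,6,7,9,10,11,12,13,14,15}: 01000011111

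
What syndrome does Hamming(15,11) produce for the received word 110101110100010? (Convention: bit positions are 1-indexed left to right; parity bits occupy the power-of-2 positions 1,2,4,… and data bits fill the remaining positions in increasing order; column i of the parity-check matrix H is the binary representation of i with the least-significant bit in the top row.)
Syndrome s = H · r^T (mod 2), r = 110101110100010:
  s[0] = (101010101010101)·(110101110100010) mod 2 = 1+0+0+0+0+0+1+0+0+0+0+0+0+0+0 mod 2 = 0
  s[1] = (011001100110011)·(110101110100010) mod 2 = 0+1+0+0+0+1+1+0+0+1+0+0+0+1+0 mod 2 = 1
  s[2] = (000111100001111)·(110101110100010) mod 2 = 0+0+0+1+0+1+1+0+0+0+0+0+0+1+0 mod 2 = 0
  s[3] = (000000011111111)·(110101110100010) mod 2 = 0+0+0+0+0+0+0+1+0+1+0+0+0+1+0 mod 2 = 1
Syndrome = 0101
Non-zero syndrome: error at position 10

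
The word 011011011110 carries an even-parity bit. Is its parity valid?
Sum of all bits: 0+1+1+0+1+1+0+1+1+1+1+0 = 8; 8 mod 2 = 0. Result is 0 → valid parity.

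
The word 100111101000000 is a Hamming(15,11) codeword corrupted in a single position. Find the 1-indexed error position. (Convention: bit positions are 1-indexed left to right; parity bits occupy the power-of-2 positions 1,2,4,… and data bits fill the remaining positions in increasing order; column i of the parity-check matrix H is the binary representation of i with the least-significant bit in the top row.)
Syndrome s = H · r^T (mod 2), r = 100111101000000:
  s[0] = (101010101010101)·(100111101000000) mod 2 = 1+0+0+0+1+0+1+0+1+0+0+0+0+0+0 mod 2 = 0
  s[1] = (011001100110011)·(100111101000000) mod 2 = 0+0+0+0+0+1+1+0+0+0+0+0+0+0+0 mod 2 = 0
  s[2] = (000111100001111)·(100111101000000) mod 2 = 0+0+0+1+1+1+1+0+0+0+0+0+0+0+0 mod 2 = 0
  s[3] = (000000011111111)·(100111101000000) mod 2 = 0+0+0+0+0+0+0+0+1+0+0+0+0+0+0 mod 2 = 1
Syndrome = 0001
Column i of H is the binary representation of i, so the syndrome is the binary index of the flipped bit.
Read s = 0001 with s[0] as LSB: 0·2^0 + 0·2^1 + 0·2^2 + 1·2^3 = 8.
Error is at bit position 8.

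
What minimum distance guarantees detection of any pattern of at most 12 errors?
Detecting e errors requires d_min ≥ e + 1 = 12 + 1 = 13.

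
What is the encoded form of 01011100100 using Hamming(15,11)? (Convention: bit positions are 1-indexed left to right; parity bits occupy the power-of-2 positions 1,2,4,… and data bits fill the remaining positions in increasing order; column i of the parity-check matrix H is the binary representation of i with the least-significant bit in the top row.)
Codeword c = d · G (mod 2), d = 01011100100:
  c[0] = d·G[:,0] = (01011100100)·(11011010101) mod 2 = 0+1+0+1+1+0+0+0+1+0+0 mod 2 = 0
  c[1] = d·G[:,1] = (01011100100)·(10110110011) mod 2 = 0+0+0+1+0+1+0+0+0+0+0 mod 2 = 0
  c[2] = d·G[:,2] = (01011100100)·(10000000000) mod 2 = 0+0+0+0+0+0+0+0+0+0+0 mod 2 = 0
  c[3] = d·G[:,3] = (01011100100)·(01110001111) mod 2 = 0+1+0+1+0+0+0+0+1+0+0 mod 2 = 1
  c[4] = d·G[:,4] = (01011100100)·(01000000000) mod 2 = 0+1+0+0+0+0+0+0+0+0+0 mod 2 = 1
  c[5] = d·G[:,5] = (01011100100)·(00100000000) mod 2 = 0+0+0+0+0+0+0+0+0+0+0 mod 2 = 0
  c[6] = d·G[:,6] = (01011100100)·(00010000000) mod 2 = 0+0+0+1+0+0+0+0+0+0+0 mod 2 = 1
  c[7] = d·G[:,7] = (01011100100)·(00001111111) mod 2 = 0+0+0+0+1+1+0+0+1+0+0 mod 2 = 1
  c[8] = d·G[:,8] = (01011100100)·(00001000000) mod 2 = 0+0+0+0+1+0+0+0+0+0+0 mod 2 = 1
  c[9] = d·G[:,9] = (01011100100)·(00000100000) mod 2 = 0+0+0+0+0+1+0+0+0+0+0 mod 2 = 1
  c[10] = d·G[:,10] = (01011100100)·(00000010000) mod 2 = 0+0+0+0+0+0+0+0+0+0+0 mod 2 = 0
  c[11] = d·G[:,11] = (01011100100)·(00000001000) mod 2 = 0+0+0+0+0+0+0+0+0+0+0 mod 2 = 0
  c[12] = d·G[:,12] = (01011100100)·(00000000100) mod 2 = 0+0+0+0+0+0+0+0+1+0+0 mod 2 = 1
  c[13] = d·G[:,13] = (01011100100)·(00000000010) mod 2 = 0+0+0+0+0+0+0+0+0+0+0 mod 2 = 0
  c[14] = d·G[:,14] = (01011100100)·(00000000001) mod 2 = 0+0+0+0+0+0+0+0+0+0+0 mod 2 = 0
Codeword = 000110111100100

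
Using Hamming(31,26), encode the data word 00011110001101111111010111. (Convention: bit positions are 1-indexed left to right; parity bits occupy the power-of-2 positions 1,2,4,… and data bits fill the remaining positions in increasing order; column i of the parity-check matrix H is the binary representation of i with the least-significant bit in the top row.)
Codeword c = d · G (mod 2), d = 00011110001101111111010111:
  c[0] = d·G[:,0] = (00011110001101111111010111)·(11011010101101010101010101) mod 2 = 0+0+0+1+1+0+1+0+0+0+1+1+0+1+0+1+0+1+0+1+0+1+0+1+0+1 mod 2 = 0
  c[1] = d·G[:,1] = (00011110001101111111010111)·(10110110011011001100110011) mod 2 = 0+0+0+1+0+1+1+0+0+0+1+0+0+1+0+0+1+1+0+0+0+1+0+0+1+1 mod 2 = 0
  c[2] = d·G[:,2] = (00011110001101111111010111)·(10000000000000000000000000) mod 2 = 0+0+0+0+0+0+0+0+0+0+0+0+0+0+0+0+0+0+0+0+0+0+0+0+0+0 mod 2 = 0
  c[3] = d·G[:,3] = (00011110001101111111010111)·(01110001111000111100001111) mod 2 = 0+0+0+1+0+0+0+0+0+0+1+0+0+0+1+1+1+1+0+0+0+0+0+1+1+1 mod 2 = 1
  c[4] = d·G[:,4] = (00011110001101111111010111)·(01000000000000000000000000) mod 2 = 0+0+0+0+0+0+0+0+0+0+0+0+0+0+0+0+0+0+0+0+0+0+0+0+0+0 mod 2 = 0
  c[5] = d·G[:,5] = (00011110001101111111010111)·(00100000000000000000000000) mod 2 = 0+0+0+0+0+0+0+0+0+0+0+0+0+0+0+0+0+0+0+0+0+0+0+0+0+0 mod 2 = 0
  c[6] = d·G[:,6] = (00011110001101111111010111)·(00010000000000000000000000) mod 2 = 0+0+0+1+0+0+0+0+0+0+0+0+0+0+0+0+0+0+0+0+0+0+0+0+0+0 mod 2 = 1
  c[7] = d·G[:,7] = (00011110001101111111010111)·(00001111111000000011111111) mod 2 = 0+0+0+0+1+1+1+0+0+0+1+0+0+0+0+0+0+0+1+1+0+1+0+1+1+1 mod 2 = 0
  c[8] = d·G[:,8] = (00011110001101111111010111)·(00001000000000000000000000) mod 2 = 0+0+0+0+1+0+0+0+0+0+0+0+0+0+0+0+0+0+0+0+0+0+0+0+0+0 mod 2 = 1
  c[9] = d·G[:,9] = (00011110001101111111010111)·(00000100000000000000000000) mod 2 = 0+0+0+0+0+1+0+0+0+0+0+0+0+0+0+0+0+0+0+0+0+0+0+0+0+0 mod 2 = 1
  c[10] = d·G[:,10] = (00011110001101111111010111)·(00000010000000000000000000) mod 2 = 0+0+0+0+0+0+1+0+0+0+0+0+0+0+0+0+0+0+0+0+0+0+0+0+0+0 mod 2 = 1
  c[11] = d·G[:,11] = (00011110001101111111010111)·(00000001000000000000000000) mod 2 = 0+0+0+0+0+0+0+0+0+0+0+0+0+0+0+0+0+0+0+0+0+0+0+0+0+0 mod 2 = 0
  c[12] = d·G[:,12] = (00011110001101111111010111)·(00000000100000000000000000) mod 2 = 0+0+0+0+0+0+0+0+0+0+0+0+0+0+0+0+0+0+0+0+0+0+0+0+0+0 mod 2 = 0
  c[13] = d·G[:,13] = (00011110001101111111010111)·(00000000010000000000000000) mod 2 = 0+0+0+0+0+0+0+0+0+0+0+0+0+0+0+0+0+0+0+0+0+0+0+0+0+0 mod 2 = 0
  c[14] = d·G[:,14] = (00011110001101111111010111)·(00000000001000000000000000) mod 2 = 0+0+0+0+0+0+0+0+0+0+1+0+0+0+0+0+0+0+0+0+0+0+0+0+0+0 mod 2 = 1
  c[15] = d·G[:,15] = (00011110001101111111010111)·(00000000000111111111111111) mod 2 = 0+0+0+0+0+0+0+0+0+0+0+1+0+1+1+1+1+1+1+1+0+1+0+1+1+1 mod 2 = 0
  c[16] = d·G[:,16] = (00011110001101111111010111)·(00000000000100000000000000) mod 2 = 0+0+0+0+0+0+0+0+0+0+0+1+0+0+0+0+0+0+0+0+0+0+0+0+0+0 mod 2 = 1
  c[17] = d·G[:,17] = (00011110001101111111010111)·(00000000000010000000000000) mod 2 = 0+0+0+0+0+0+0+0+0+0+0+0+0+0+0+0+0+0+0+0+0+0+0+0+0+0 mod 2 = 0
  c[18] = d·G[:,18] = (00011110001101111111010111)·(00000000000001000000000000) mod 2 = 0+0+0+0+0+0+0+0+0+0+0+0+0+1+0+0+0+0+0+0+0+0+0+0+0+0 mod 2 = 1
  c[19] = d·G[:,19] = (00011110001101111111010111)·(00000000000000100000000000) mod 2 = 0+0+0+0+0+0+0+0+0+0+0+0+0+0+1+0+0+0+0+0+0+0+0+0+0+0 mod 2 = 1
  c[20] = d·G[:,20] = (00011110001101111111010111)·(00000000000000010000000000) mod 2 = 0+0+0+0+0+0+0+0+0+0+0+0+0+0+0+1+0+0+0+0+0+0+0+0+0+0 mod 2 = 1
  c[21] = d·G[:,21] = (00011110001101111111010111)·(00000000000000001000000000) mod 2 = 0+0+0+0+0+0+0+0+0+0+0+0+0+0+0+0+1+0+0+0+0+0+0+0+0+0 mod 2 = 1
  c[22] = d·G[:,22] = (00011110001101111111010111)·(00000000000000000100000000) mod 2 = 0+0+0+0+0+0+0+0+0+0+0+0+0+0+0+0+0+1+0+0+0+0+0+0+0+0 mod 2 = 1
  c[23] = d·G[:,23] = (00011110001101111111010111)·(00000000000000000010000000) mod 2 = 0+0+0+0+0+0+0+0+0+0+0+0+0+0+0+0+0+0+1+0+0+0+0+0+0+0 mod 2 = 1
  c[24] = d·G[:,24] = (00011110001101111111010111)·(00000000000000000001000000) mod 2 = 0+0+0+0+0+0+0+0+0+0+0+0+0+0+0+0+0+0+0+1+0+0+0+0+0+0 mod 2 = 1
  c[25] = d·G[:,25] = (00011110001101111111010111)·(00000000000000000000100000) mod 2 = 0+0+0+0+0+0+0+0+0+0+0+0+0+0+0+0+0+0+0+0+0+0+0+0+0+0 mod 2 = 0
  c[26] = d·G[:,26] = (00011110001101111111010111)·(00000000000000000000010000) mod 2 = 0+0+0+0+0+0+0+0+0+0+0+0+0+0+0+0+0+0+0+0+0+1+0+0+0+0 mod 2 = 1
  c[27] = d·G[:,27] = (00011110001101111111010111)·(00000000000000000000001000) mod 2 = 0+0+0+0+0+0+0+0+0+0+0+0+0+0+0+0+0+0+0+0+0+0+0+0+0+0 mod 2 = 0
  c[28] = d·G[:,28] = (00011110001101111111010111)·(00000000000000000000000100) mod 2 = 0+0+0+0+0+0+0+0+0+0+0+0+0+0+0+0+0+0+0+0+0+0+0+1+0+0 mod 2 = 1
  c[29] = d·G[:,29] = (00011110001101111111010111)·(00000000000000000000000010) mod 2 = 0+0+0+0+0+0+0+0+0+0+0+0+0+0+0+0+0+0+0+0+0+0+0+0+1+0 mod 2 = 1
  c[30] = d·G[:,30] = (00011110001101111111010111)·(00000000000000000000000001) mod 2 = 0+0+0+0+0+0+0+0+0+0+0+0+0+0+0+0+0+0+0+0+0+0+0+0+0+1 mod 2 = 1
Codeword = 0001001011100010101111111010111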